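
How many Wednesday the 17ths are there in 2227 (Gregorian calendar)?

2

Check the 17th of each month of 2227: Jan 17: Wed, Feb 17: Sat, Mar 17: Sat, Apr 17: Tue, May 17: Thu, Jun 17: Sun, Jul 17: Tue, Aug 17: Fri, Sep 17: Mon, Oct 17: Wed, Nov 17: Sat, Dec 17: Mon.
Wednesday occurs in January, October — 2 months.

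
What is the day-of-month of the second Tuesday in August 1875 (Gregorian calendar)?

10

August 1, 1875 is a Sunday, so the first Tuesday is the 3rd.
The second Tuesday is 3 + 7 = 10.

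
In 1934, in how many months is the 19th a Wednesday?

2

Check the 19th of each month of 1934: Jan 19: Fri, Feb 19: Mon, Mar 19: Mon, Apr 19: Thu, May 19: Sat, Jun 19: Tue, Jul 19: Thu, Aug 19: Sun, Sep 19: Wed, Oct 19: Fri, Nov 19: Mon, Dec 19: Wed.
Wednesday occurs in September, December — 2 months.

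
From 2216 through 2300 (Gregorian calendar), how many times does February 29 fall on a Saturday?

3

Leap years in 2216–2300: 21 of them.
Feb 29 weekday advances by 5 (mod 7) from one leap year to the next four years later (or differs when a century non-leap intervenes).
Leap-day weekdays: 2216:Thu 2220:Tue 2224:Sun 2228:Fri 2232:Wed 2236:Mon 2240:Sat✓ 2244:Thu 2248:Tue 2252:Sun 2256:Fri 2260:Wed 2264:Mon 2268:Sat✓ 2272:Thu 2276:Tue 2280:Sun 2284:Fri 2288:Wed 2292:Mon 2296:Sat✓
Saturday: 2240, 2268, 2296 → 3.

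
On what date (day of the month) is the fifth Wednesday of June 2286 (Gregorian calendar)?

June 1, 2286 is a Tuesday, so the first Wednesday is the 2nd.
The fifth Wednesday is 2 + 28 = 30.

30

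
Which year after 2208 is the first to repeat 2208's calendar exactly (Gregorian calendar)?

2236

Two years share a calendar iff Jan 1 falls on the same weekday and both are leap or both are common. 2208: Jan 1 is Friday, leap year.
2209: Jan 1 Sunday, common
2210: Jan 1 Monday, common
2211: Jan 1 Tuesday, common
2212: Jan 1 Wednesday, leap
2213: Jan 1 Friday, common
2214: Jan 1 Saturday, common
2215: Jan 1 Sunday, common
2216: Jan 1 Monday, leap
2217: Jan 1 Wednesday, common
2218: Jan 1 Thursday, common
2219: Jan 1 Friday, common
2220: Jan 1 Saturday, leap
2221: Jan 1 Monday, common
2222: Jan 1 Tuesday, common
2223: Jan 1 Wednesday, common
2224: Jan 1 Thursday, leap
2225: Jan 1 Saturday, common
2226: Jan 1 Sunday, common
2227: Jan 1 Monday, common
2228: Jan 1 Tuesday, leap
2229: Jan 1 Thursday, common
2230: Jan 1 Friday, common
2231: Jan 1 Saturday, common
2232: Jan 1 Sunday, leap
2233: Jan 1 Tuesday, common
2234: Jan 1 Wednesday, common
2235: Jan 1 Thursday, common
2236: Jan 1 Friday, leap
2236 matches on both conditions.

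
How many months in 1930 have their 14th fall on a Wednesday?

Check the 14th of each month of 1930: Jan 14: Tue, Feb 14: Fri, Mar 14: Fri, Apr 14: Mon, May 14: Wed, Jun 14: Sat, Jul 14: Mon, Aug 14: Thu, Sep 14: Sun, Oct 14: Tue, Nov 14: Fri, Dec 14: Sun.
Wednesday occurs in May — 1 month.

1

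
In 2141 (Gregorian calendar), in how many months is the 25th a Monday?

Check the 25th of each month of 2141: Jan 25: Wed, Feb 25: Sat, Mar 25: Sat, Apr 25: Tue, May 25: Thu, Jun 25: Sun, Jul 25: Tue, Aug 25: Fri, Sep 25: Mon, Oct 25: Wed, Nov 25: Sat, Dec 25: Mon.
Monday occurs in September, December — 2 months.

2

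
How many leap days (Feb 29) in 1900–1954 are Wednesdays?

1

Leap years in 1900–1954: 13 of them.
Feb 29 weekday advances by 5 (mod 7) from one leap year to the next four years later (or differs when a century non-leap intervenes).
Leap-day weekdays: 1904:Mon 1908:Sat 1912:Thu 1916:Tue 1920:Sun 1924:Fri 1928:Wed✓ 1932:Mon 1936:Sat 1940:Thu 1944:Tue 1948:Sun 1952:Fri
Wednesday: 1928 → 1.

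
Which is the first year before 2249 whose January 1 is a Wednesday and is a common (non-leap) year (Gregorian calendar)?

Jan 1 advances by 2 weekdays after a leap year and by 1 after a common year.
2249: Jan 1 is Monday.
2248: Saturday (leap)
2247: Friday
2246: Thursday
2245: Wednesday
2245 begins on a Wednesday and is a common year.

2245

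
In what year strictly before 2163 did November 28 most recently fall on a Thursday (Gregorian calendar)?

From one year to the next, a fixed date's weekday advances by 1, or by 2 when a Feb 29 lies between the two dates.
2163: November 28 is Monday.
2162: Sunday (−1)
2161: Saturday (−1)
2160: Friday (−1)
2159: Wednesday (−2)
2158: Tuesday (−1)
2157: Monday (−1)
2156: Sunday (−1)
2155: Friday (−2)
2154: Thursday (−1)
November 28 falls on a Thursday in 2154.

2154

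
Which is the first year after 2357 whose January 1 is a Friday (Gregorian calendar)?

2360

Jan 1 advances by 2 weekdays after a leap year and by 1 after a common year.
2357: Jan 1 is Tuesday.
2358: Wednesday
2359: Thursday
2360: Friday (leap)
2360 begins on a Friday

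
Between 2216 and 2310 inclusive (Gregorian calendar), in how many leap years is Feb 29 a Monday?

4

Leap years in 2216–2310: 23 of them.
Feb 29 weekday advances by 5 (mod 7) from one leap year to the next four years later (or differs when a century non-leap intervenes).
Leap-day weekdays: 2216:Thu 2220:Tue 2224:Sun 2228:Fri 2232:Wed 2236:Mon✓ 2240:Sat 2244:Thu 2248:Tue 2252:Sun 2256:Fri 2260:Wed 2264:Mon✓ 2268:Sat 2272:Thu 2276:Tue 2280:Sun 2284:Fri 2288:Wed 2292:Mon✓ 2296:Sat 2304:Mon✓ 2308:Sat
Monday: 2236, 2264, 2292, 2304 → 4.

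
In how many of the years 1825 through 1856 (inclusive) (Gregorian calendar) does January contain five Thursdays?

January has 31 days; it has five Thursdays when Thursday falls among the first (month-length − 28) days — i.e. when January 1 is one of Thursday/Wednesday/Tuesday.
January 1 by year: 1825:Sat 1826:Sun 1827:Mon 1828:Tue✓ 1829:Thu✓ 1830:Fri 1831:Sat 1832:Sun 1833:Tue✓ 1834:Wed✓ 1835:Thu✓ 1836:Fri 1837:Sun 1838:Mon 1839:Tue✓ 1840:Wed✓ 1841:Fri 1842:Sat 1843:Sun 1844:Mon 1845:Wed✓ 1846:Thu✓ 1847:Fri 1848:Sat 1849:Mon 1850:Tue✓ 1851:Wed✓ 1852:Thu✓ 1853:Sat 1854:Sun 1855:Mon 1856:Tue✓
Years with five Thursdays: 1828, 1829, 1833, 1834, 1835, 1839, 1840, 1845, 1846, 1850, 1851, 1852, 1856 → 13.

13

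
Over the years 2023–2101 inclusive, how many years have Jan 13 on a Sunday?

Track Jan 13's weekday year by year (advancing +1, or +2 across a Feb 29):
  2023: Fri  2024: Sat (+1)  2025: Mon (+2)  2026: Tue (+1)  2027: Wed (+1)
  2028: Thu (+1)  2029: Sat (+2)  2030: Sun (+1) ✓  2031: Mon (+1)  2032: Tue (+1)
  2033: Thu (+2)  2034: Fri (+1)  2035: Sat (+1)  2036: Sun (+1) ✓  … (51 more years) …
  2088: Tue (+1)  2089: Thu (+2)  2090: Fri (+1)  2091: Sat (+1)  2092: Sun (+1) ✓
  2093: Tue (+2)  2094: Wed (+1)  2095: Thu (+1)  2096: Fri (+1)  2097: Sun (+2) ✓
  2098: Mon (+1)  2099: Tue (+1)  2100: Wed (+1)  2101: Thu (+1)
Sunday years: 2030, 2036, 2041, 2047, 2058, 2064, 2069, 2075, 2086, 2092, 2097 — 11 in total.

11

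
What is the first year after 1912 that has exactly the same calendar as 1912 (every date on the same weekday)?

Two years share a calendar iff Jan 1 falls on the same weekday and both are leap or both are common. 1912: Jan 1 is Monday, leap year.
1913: Jan 1 Wednesday, common
1914: Jan 1 Thursday, common
1915: Jan 1 Friday, common
1916: Jan 1 Saturday, leap
1917: Jan 1 Monday, common
1918: Jan 1 Tuesday, common
1919: Jan 1 Wednesday, common
1920: Jan 1 Thursday, leap
1921: Jan 1 Saturday, common
1922: Jan 1 Sunday, common
1923: Jan 1 Monday, common
1924: Jan 1 Tuesday, leap
1925: Jan 1 Thursday, common
1926: Jan 1 Friday, common
1927: Jan 1 Saturday, common
1928: Jan 1 Sunday, leap
1929: Jan 1 Tuesday, common
1930: Jan 1 Wednesday, common
1931: Jan 1 Thursday, common
1932: Jan 1 Friday, leap
1933: Jan 1 Sunday, common
1934: Jan 1 Monday, common
1935: Jan 1 Tuesday, common
1936: Jan 1 Wednesday, leap
1937: Jan 1 Friday, common
1938: Jan 1 Saturday, common
1939: Jan 1 Sunday, common
1940: Jan 1 Monday, leap
1940 matches on both conditions.

1940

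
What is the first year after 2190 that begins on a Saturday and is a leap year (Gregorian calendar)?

Jan 1 advances by 2 weekdays after a leap year and by 1 after a common year.
2190: Jan 1 is Friday.
2191: Saturday
2192: Sunday (leap)
2193: Tuesday
2194: Wednesday
2195: Thursday
2196: Friday (leap)
2197: Sunday
2198: Monday
2199: Tuesday
2200: Wednesday
2201: Thursday
2202: Friday
2203: Saturday
2204: Sunday (leap)
2205: Tuesday
2206: Wednesday
2207: Thursday
2208: Friday (leap)
2209: Sunday
2210: Monday
2211: Tuesday
2212: Wednesday (leap)
2213: Friday
2214: Saturday
2215: Sunday
2216: Monday (leap)
2217: Wednesday
2218: Thursday
2219: Friday
2220: Saturday (leap)
2220 begins on a Saturday and is a leap year.

2220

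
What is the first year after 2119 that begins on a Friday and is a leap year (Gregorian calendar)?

2140

Jan 1 advances by 2 weekdays after a leap year and by 1 after a common year.
2119: Jan 1 is Sunday.
2120: Monday (leap)
2121: Wednesday
2122: Thursday
2123: Friday
2124: Saturday (leap)
2125: Monday
2126: Tuesday
2127: Wednesday
2128: Thursday (leap)
2129: Saturday
2130: Sunday
2131: Monday
2132: Tuesday (leap)
2133: Thursday
2134: Friday
2135: Saturday
2136: Sunday (leap)
2137: Tuesday
2138: Wednesday
2139: Thursday
2140: Friday (leap)
2140 begins on a Friday and is a leap year.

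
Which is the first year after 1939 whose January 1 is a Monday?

Jan 1 advances by 2 weekdays after a leap year and by 1 after a common year.
1939: Jan 1 is Sunday.
1940: Monday (leap)
1940 begins on a Monday

1940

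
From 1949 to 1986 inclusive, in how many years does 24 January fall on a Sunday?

Track 24 January's weekday year by year (advancing +1, or +2 across a Feb 29):
  1949: Mon  1950: Tue (+1)  1951: Wed (+1)  1952: Thu (+1)  1953: Sat (+2)
  1954: Sun (+1) ✓  1955: Mon (+1)  1956: Tue (+1)  1957: Thu (+2)  1958: Fri (+1)
  1959: Sat (+1)  1960: Sun (+1) ✓  1961: Tue (+2)  1962: Wed (+1)  … (10 more years) …
  1973: Wed (+2)  1974: Thu (+1)  1975: Fri (+1)  1976: Sat (+1)  1977: Mon (+2)
  1978: Tue (+1)  1979: Wed (+1)  1980: Thu (+1)  1981: Sat (+2)  1982: Sun (+1) ✓
  1983: Mon (+1)  1984: Tue (+1)  1985: Thu (+2)  1986: Fri (+1)
Sunday years: 1954, 1960, 1965, 1971, 1982 — 5 in total.

5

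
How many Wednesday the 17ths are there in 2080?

Check the 17th of each month of 2080: Jan 17: Wed, Feb 17: Sat, Mar 17: Sun, Apr 17: Wed, May 17: Fri, Jun 17: Mon, Jul 17: Wed, Aug 17: Sat, Sep 17: Tue, Oct 17: Thu, Nov 17: Sun, Dec 17: Tue.
Wednesday occurs in January, April, July — 3 months.

3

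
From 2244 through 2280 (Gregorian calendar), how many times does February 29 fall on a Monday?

1

Leap years in 2244–2280: 10 of them.
Feb 29 weekday advances by 5 (mod 7) from one leap year to the next four years later (or differs when a century non-leap intervenes).
Leap-day weekdays: 2244:Thu 2248:Tue 2252:Sun 2256:Fri 2260:Wed 2264:Mon✓ 2268:Sat 2272:Thu 2276:Tue 2280:Sun
Monday: 2264 → 1.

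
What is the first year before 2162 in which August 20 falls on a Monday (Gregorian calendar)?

From one year to the next, a fixed date's weekday advances by 1, or by 2 when a Feb 29 lies between the two dates.
2162: August 20 is Friday.
2161: Thursday (−1)
2160: Wednesday (−1)
2159: Monday (−2)
August 20 falls on a Monday in 2159.

2159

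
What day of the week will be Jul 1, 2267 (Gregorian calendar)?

January 1, 2267 is a Tuesday.
July 1 is day 182 of the year, i.e. 181 days after Jan 1.
181 mod 7 = 6, so advance 6 weekdays from Tuesday: Monday.

Monday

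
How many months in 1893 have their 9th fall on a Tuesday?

Check the 9th of each month of 1893: Jan 9: Mon, Feb 9: Thu, Mar 9: Thu, Apr 9: Sun, May 9: Tue, Jun 9: Fri, Jul 9: Sun, Aug 9: Wed, Sep 9: Sat, Oct 9: Mon, Nov 9: Thu, Dec 9: Sat.
Tuesday occurs in May — 1 month.

1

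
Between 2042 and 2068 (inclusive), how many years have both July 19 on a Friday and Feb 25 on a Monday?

Check each year's weekday for July 19 and Feb 25:
  2042: Sat/Tue  2043: Sun/Wed  2044: Tue/Thu  2045: Wed/Sat  2046: Thu/Sun  2047: Fri/Mon ✓  2048: Sun/Tue  2049: Mon/Thu  2050: Tue/Fri  2051: Wed/Sat  2052: Fri/Sun  2053: Sat/Tue  2054: Sun/Wed  2055: Mon/Thu  2056: Wed/Fri  2057: Thu/Sun  2058: Fri/Mon ✓  2059: Sat/Tue  2060: Mon/Wed  2061: Tue/Fri  2062: Wed/Sat  2063: Thu/Sun  2064: Sat/Mon  2065: Sun/Wed  2066: Mon/Thu  2067: Tue/Fri  2068: Thu/Sat
Both conditions hold in: 2047, 2058 — 2.

2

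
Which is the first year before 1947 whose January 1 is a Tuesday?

1946

Jan 1 advances by 2 weekdays after a leap year and by 1 after a common year.
1947: Jan 1 is Wednesday.
1946: Tuesday
1946 begins on a Tuesday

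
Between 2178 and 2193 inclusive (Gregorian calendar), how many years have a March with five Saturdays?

March has 31 days; it has five Saturdays when Saturday falls among the first (month-length − 28) days — i.e. when March 1 is one of Saturday/Friday/Thursday.
March 1 by year: 2178:Sun 2179:Mon 2180:Wed 2181:Thu✓ 2182:Fri✓ 2183:Sat✓ 2184:Mon 2185:Tue 2186:Wed 2187:Thu✓ 2188:Sat✓ 2189:Sun 2190:Mon 2191:Tue 2192:Thu✓ 2193:Fri✓
Years with five Saturdays: 2181, 2182, 2183, 2187, 2188, 2192, 2193 → 7.

7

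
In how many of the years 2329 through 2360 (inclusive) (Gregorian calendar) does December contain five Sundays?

December has 31 days; it has five Sundays when Sunday falls among the first (month-length − 28) days — i.e. when December 1 is one of Sunday/Saturday/Friday.
December 1 by year: 2329:Sun✓ 2330:Mon 2331:Tue 2332:Thu 2333:Fri✓ 2334:Sat✓ 2335:Sun✓ 2336:Tue 2337:Wed 2338:Thu 2339:Fri✓ 2340:Sun✓ 2341:Mon 2342:Tue 2343:Wed 2344:Fri✓ 2345:Sat✓ 2346:Sun✓ 2347:Mon 2348:Wed 2349:Thu 2350:Fri✓ 2351:Sat✓ 2352:Mon 2353:Tue 2354:Wed 2355:Thu 2356:Sat✓ 2357:Sun✓ 2358:Mon 2359:Tue 2360:Thu
Years with five Sundays: 2329, 2333, 2334, 2335, 2339, 2340, 2344, 2345, 2346, 2350, 2351, 2356, 2357 → 13.

13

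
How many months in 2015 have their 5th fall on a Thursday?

3

Check the 5th of each month of 2015: Jan 5: Mon, Feb 5: Thu, Mar 5: Thu, Apr 5: Sun, May 5: Tue, Jun 5: Fri, Jul 5: Sun, Aug 5: Wed, Sep 5: Sat, Oct 5: Mon, Nov 5: Thu, Dec 5: Sat.
Thursday occurs in February, March, November — 3 months.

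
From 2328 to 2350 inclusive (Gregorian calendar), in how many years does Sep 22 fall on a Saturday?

Track Sep 22's weekday year by year (advancing +1, or +2 across a Feb 29):
  2328: Sat ✓  2329: Sun (+1)  2330: Mon (+1)  2331: Tue (+1)  2332: Thu (+2)
  2333: Fri (+1)  2334: Sat (+1) ✓  2335: Sun (+1)  2336: Tue (+2)  2337: Wed (+1)
  2338: Thu (+1)  2339: Fri (+1)  2340: Sun (+2)  2341: Mon (+1)  2342: Tue (+1)
  2343: Wed (+1)  2344: Fri (+2)  2345: Sat (+1) ✓  2346: Sun (+1)  2347: Mon (+1)
  2348: Wed (+2)  2349: Thu (+1)  2350: Fri (+1)
Saturday years: 2328, 2334, 2345 — 3 in total.

3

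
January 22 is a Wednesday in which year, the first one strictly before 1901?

1896

From one year to the next, a fixed date's weekday advances by 1, or by 2 when a Feb 29 lies between the two dates.
1901: January 22 is Tuesday.
1900: Monday (−1)
1899: Sunday (−1)
1898: Saturday (−1)
1897: Friday (−1)
1896: Wednesday (−2)
January 22 falls on a Wednesday in 1896.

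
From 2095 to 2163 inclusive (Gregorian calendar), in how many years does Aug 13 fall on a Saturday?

11

Track Aug 13's weekday year by year (advancing +1, or +2 across a Feb 29):
  2095: Sat ✓  2096: Mon (+2)  2097: Tue (+1)  2098: Wed (+1)  2099: Thu (+1)
  2100: Fri (+1)  2101: Sat (+1) ✓  2102: Sun (+1)  2103: Mon (+1)  2104: Wed (+2)
  2105: Thu (+1)  2106: Fri (+1)  2107: Sat (+1) ✓  2108: Mon (+2)  … (41 more years) …
  2150: Thu (+1)  2151: Fri (+1)  2152: Sun (+2)  2153: Mon (+1)  2154: Tue (+1)
  2155: Wed (+1)  2156: Fri (+2)  2157: Sat (+1) ✓  2158: Sun (+1)  2159: Mon (+1)
  2160: Wed (+2)  2161: Thu (+1)  2162: Fri (+1)  2163: Sat (+1) ✓
Saturday years: 2095, 2101, 2107, 2112, 2118, 2129, 2135, 2140, 2146, 2157, 2163 — 11 in total.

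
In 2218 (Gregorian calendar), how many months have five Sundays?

4

A month of length L has five Sundays iff its first Sunday is on day ≤ L−28 (so day 1–3 in a 31-day month, 1–2 in a 30-day month, day 1 in a leap February).
Checking each month of 2218: Jan starts Thu (31d); Feb starts Sun (28d); Mar starts Sun (31d) ✓; Apr starts Wed (30d); May starts Fri (31d) ✓; Jun starts Mon (30d); Jul starts Wed (31d); Aug starts Sat (31d) ✓; Sep starts Tue (30d); Oct starts Thu (31d); Nov starts Sun (30d) ✓; Dec starts Tue (31d).
Five-Sunday months: March, May, August, November → 4.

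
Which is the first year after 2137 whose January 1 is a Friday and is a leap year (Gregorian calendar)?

Jan 1 advances by 2 weekdays after a leap year and by 1 after a common year.
2137: Jan 1 is Tuesday.
2138: Wednesday
2139: Thursday
2140: Friday (leap)
2140 begins on a Friday and is a leap year.

2140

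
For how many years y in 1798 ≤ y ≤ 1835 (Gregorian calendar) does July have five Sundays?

July has 31 days; it has five Sundays when Sunday falls among the first (month-length − 28) days — i.e. when July 1 is one of Sunday/Saturday/Friday.
July 1 by year: 1798:Sun✓ 1799:Mon 1800:Tue 1801:Wed 1802:Thu 1803:Fri✓ 1804:Sun✓ 1805:Mon 1806:Tue 1807:Wed 1808:Fri✓ 1809:Sat✓ 1810:Sun✓ 1811:Mon 1812:Wed …(8 more)… 1821:Sun✓ 1822:Mon 1823:Tue 1824:Thu 1825:Fri✓ 1826:Sat✓ 1827:Sun✓ 1828:Tue 1829:Wed 1830:Thu 1831:Fri✓ 1832:Sun✓ 1833:Mon 1834:Tue 1835:Wed
Years with five Sundays: 1798, 1803, 1804, 1808, 1809, 1810, 1814, 1815, 1820, 1821, 1825, 1826, 1827, 1831, 1832 → 15.

15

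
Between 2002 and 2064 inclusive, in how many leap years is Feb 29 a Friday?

Leap years in 2002–2064: 16 of them.
Feb 29 weekday advances by 5 (mod 7) from one leap year to the next four years later (or differs when a century non-leap intervenes).
Leap-day weekdays: 2004:Sun 2008:Fri✓ 2012:Wed 2016:Mon 2020:Sat 2024:Thu 2028:Tue 2032:Sun 2036:Fri✓ 2040:Wed 2044:Mon 2048:Sat 2052:Thu 2056:Tue 2060:Sun 2064:Fri✓
Friday: 2008, 2036, 2064 → 3.

3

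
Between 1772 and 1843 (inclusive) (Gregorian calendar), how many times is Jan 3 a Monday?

10

Track Jan 3's weekday year by year (advancing +1, or +2 across a Feb 29):
  1772: Fri  1773: Sun (+2)  1774: Mon (+1) ✓  1775: Tue (+1)  1776: Wed (+1)
  1777: Fri (+2)  1778: Sat (+1)  1779: Sun (+1)  1780: Mon (+1) ✓  1781: Wed (+2)
  1782: Thu (+1)  1783: Fri (+1)  1784: Sat (+1)  1785: Mon (+2) ✓  … (44 more years) …
  1830: Sun (+1)  1831: Mon (+1) ✓  1832: Tue (+1)  1833: Thu (+2)  1834: Fri (+1)
  1835: Sat (+1)  1836: Sun (+1)  1837: Tue (+2)  1838: Wed (+1)  1839: Thu (+1)
  1840: Fri (+1)  1841: Sun (+2)  1842: Mon (+1) ✓  1843: Tue (+1)
Monday years: 1774, 1780, 1785, 1791, 1803, 1814, 1820, 1825, 1831, 1842 — 10 in total.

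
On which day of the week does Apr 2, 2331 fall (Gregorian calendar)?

Thursday

January 1, 2331 is a Thursday.
April 2 is day 92 of the year, i.e. 91 days after Jan 1.
91 mod 7 = 0, so advance 0 weekdays from Thursday: Thursday.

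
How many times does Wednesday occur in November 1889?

4

November 1889 has 30 days and begins on Friday.
The first Wednesday is November 6.
Wednesdays fall on 6, 13, 20, 27 — that's 4.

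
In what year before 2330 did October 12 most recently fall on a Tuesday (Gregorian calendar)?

From one year to the next, a fixed date's weekday advances by 1, or by 2 when a Feb 29 lies between the two dates.
2330: October 12 is Sunday.
2329: Saturday (−1)
2328: Friday (−1)
2327: Wednesday (−2)
2326: Tuesday (−1)
October 12 falls on a Tuesday in 2326.

2326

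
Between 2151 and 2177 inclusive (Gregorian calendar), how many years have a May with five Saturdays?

11

May has 31 days; it has five Saturdays when Saturday falls among the first (month-length − 28) days — i.e. when May 1 is one of Saturday/Friday/Thursday.
May 1 by year: 2151:Sat✓ 2152:Mon 2153:Tue 2154:Wed 2155:Thu✓ 2156:Sat✓ 2157:Sun 2158:Mon 2159:Tue 2160:Thu✓ 2161:Fri✓ 2162:Sat✓ 2163:Sun 2164:Tue 2165:Wed 2166:Thu✓ 2167:Fri✓ 2168:Sun 2169:Mon 2170:Tue 2171:Wed 2172:Fri✓ 2173:Sat✓ 2174:Sun 2175:Mon 2176:Wed 2177:Thu✓
Years with five Saturdays: 2151, 2155, 2156, 2160, 2161, 2162, 2166, 2167, 2172, 2173, 2177 → 11.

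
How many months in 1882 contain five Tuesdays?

A month of length L has five Tuesdays iff its first Tuesday is on day ≤ L−28 (so day 1–3 in a 31-day month, 1–2 in a 30-day month, day 1 in a leap February).
Checking each month of 1882: Jan starts Sun (31d) ✓; Feb starts Wed (28d); Mar starts Wed (31d); Apr starts Sat (30d); May starts Mon (31d) ✓; Jun starts Thu (30d); Jul starts Sat (31d); Aug starts Tue (31d) ✓; Sep starts Fri (30d); Oct starts Sun (31d) ✓; Nov starts Wed (30d); Dec starts Fri (31d).
Five-Tuesday months: January, May, August, October → 4.

4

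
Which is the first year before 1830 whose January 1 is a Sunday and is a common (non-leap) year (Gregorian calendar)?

1826

Jan 1 advances by 2 weekdays after a leap year and by 1 after a common year.
1830: Jan 1 is Friday.
1829: Thursday
1828: Tuesday (leap)
1827: Monday
1826: Sunday
1826 begins on a Sunday and is a common year.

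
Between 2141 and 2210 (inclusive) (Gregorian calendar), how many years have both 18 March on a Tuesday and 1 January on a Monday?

Check each year's weekday for 18 March and 1 January:
  2141: Sat/Sun  2142: Sun/Mon  2143: Mon/Tue  2144: Wed/Wed  2145: Thu/Fri  2146: Fri/Sat  2147: Sat/Sun  2148: Mon/Mon  2149: Tue/Wed  2150: Wed/Thu  2151: Thu/Fri  2152: Sat/Sat  2153: Sun/Mon  2154: Mon/Tue  …(42 more)…  2197: Sat/Sun  2198: Sun/Mon  2199: Mon/Tue  2200: Tue/Wed  2201: Wed/Thu  2202: Thu/Fri  2203: Fri/Sat  2204: Sun/Sun  2205: Mon/Tue  2206: Tue/Wed  2207: Wed/Thu  2208: Fri/Fri  2209: Sat/Sun  2210: Sun/Mon
Both conditions hold in: no year — 0.

0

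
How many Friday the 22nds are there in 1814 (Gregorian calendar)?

2

Check the 22nd of each month of 1814: Jan 22: Sat, Feb 22: Tue, Mar 22: Tue, Apr 22: Fri, May 22: Sun, Jun 22: Wed, Jul 22: Fri, Aug 22: Mon, Sep 22: Thu, Oct 22: Sat, Nov 22: Tue, Dec 22: Thu.
Friday occurs in April, July — 2 months.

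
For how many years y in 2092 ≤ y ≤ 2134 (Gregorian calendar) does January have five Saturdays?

January has 31 days; it has five Saturdays when Saturday falls among the first (month-length − 28) days — i.e. when January 1 is one of Saturday/Friday/Thursday.
January 1 by year: 2092:Tue 2093:Thu✓ 2094:Fri✓ 2095:Sat✓ 2096:Sun 2097:Tue 2098:Wed 2099:Thu✓ 2100:Fri✓ 2101:Sat✓ 2102:Sun 2103:Mon 2104:Tue 2105:Thu✓ 2106:Fri✓ …(13 more)… 2120:Mon 2121:Wed 2122:Thu✓ 2123:Fri✓ 2124:Sat✓ 2125:Mon 2126:Tue 2127:Wed 2128:Thu✓ 2129:Sat✓ 2130:Sun 2131:Mon 2132:Tue 2133:Thu✓ 2134:Fri✓
Years with five Saturdays: 2093, 2094, 2095, 2099, 2100, 2101, 2105, 2106, 2107, 2111, 2112, 2117, 2118, 2122, 2123, 2124, 2128, 2129, 2133, 2134 → 20.

20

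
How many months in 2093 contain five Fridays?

A month of length L has five Fridays iff its first Friday is on day ≤ L−28 (so day 1–3 in a 31-day month, 1–2 in a 30-day month, day 1 in a leap February).
Checking each month of 2093: Jan starts Thu (31d) ✓; Feb starts Sun (28d); Mar starts Sun (31d); Apr starts Wed (30d); May starts Fri (31d) ✓; Jun starts Mon (30d); Jul starts Wed (31d) ✓; Aug starts Sat (31d); Sep starts Tue (30d); Oct starts Thu (31d) ✓; Nov starts Sun (30d); Dec starts Tue (31d).
Five-Friday months: January, May, July, October → 4.

4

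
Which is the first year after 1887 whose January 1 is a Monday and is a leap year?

Jan 1 advances by 2 weekdays after a leap year and by 1 after a common year.
1887: Jan 1 is Saturday.
1888: Sunday (leap)
1889: Tuesday
1890: Wednesday
1891: Thursday
1892: Friday (leap)
1893: Sunday
1894: Monday
1895: Tuesday
1896: Wednesday (leap)
1897: Friday
1898: Saturday
1899: Sunday
1900: Monday
1901: Tuesday
1902: Wednesday
1903: Thursday
1904: Friday (leap)
1905: Sunday
1906: Monday
1907: Tuesday
1908: Wednesday (leap)
1909: Friday
1910: Saturday
1911: Sunday
1912: Monday (leap)
1912 begins on a Monday and is a leap year.

1912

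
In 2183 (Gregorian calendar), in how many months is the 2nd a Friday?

Check the 2nd of each month of 2183: Jan 2: Thu, Feb 2: Sun, Mar 2: Sun, Apr 2: Wed, May 2: Fri, Jun 2: Mon, Jul 2: Wed, Aug 2: Sat, Sep 2: Tue, Oct 2: Thu, Nov 2: Sun, Dec 2: Tue.
Friday occurs in May — 1 month.

1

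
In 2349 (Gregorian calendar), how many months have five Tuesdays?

A month of length L has five Tuesdays iff its first Tuesday is on day ≤ L−28 (so day 1–3 in a 31-day month, 1–2 in a 30-day month, day 1 in a leap February).
Checking each month of 2349: Jan starts Sat (31d); Feb starts Tue (28d); Mar starts Tue (31d) ✓; Apr starts Fri (30d); May starts Sun (31d) ✓; Jun starts Wed (30d); Jul starts Fri (31d); Aug starts Mon (31d) ✓; Sep starts Thu (30d); Oct starts Sat (31d); Nov starts Tue (30d) ✓; Dec starts Thu (31d).
Five-Tuesday months: March, May, August, November → 4.

4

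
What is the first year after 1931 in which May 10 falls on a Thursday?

From one year to the next, a fixed date's weekday advances by 1, or by 2 when a Feb 29 lies between the two dates.
1931: May 10 is Sunday.
1932: Tuesday (+2)
1933: Wednesday (+1)
1934: Thursday (+1)
May 10 falls on a Thursday in 1934.

1934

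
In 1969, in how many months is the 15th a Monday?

Check the 15th of each month of 1969: Jan 15: Wed, Feb 15: Sat, Mar 15: Sat, Apr 15: Tue, May 15: Thu, Jun 15: Sun, Jul 15: Tue, Aug 15: Fri, Sep 15: Mon, Oct 15: Wed, Nov 15: Sat, Dec 15: Mon.
Monday occurs in September, December — 2 months.

2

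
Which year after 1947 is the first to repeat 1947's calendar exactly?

1958

Two years share a calendar iff Jan 1 falls on the same weekday and both are leap or both are common. 1947: Jan 1 is Wednesday, common year.
1948: Jan 1 Thursday, leap
1949: Jan 1 Saturday, common
1950: Jan 1 Sunday, common
1951: Jan 1 Monday, common
1952: Jan 1 Tuesday, leap
1953: Jan 1 Thursday, common
1954: Jan 1 Friday, common
1955: Jan 1 Saturday, common
1956: Jan 1 Sunday, leap
1957: Jan 1 Tuesday, common
1958: Jan 1 Wednesday, common
1958 matches on both conditions.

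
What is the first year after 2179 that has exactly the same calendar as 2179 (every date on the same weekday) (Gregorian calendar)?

2190

Two years share a calendar iff Jan 1 falls on the same weekday and both are leap or both are common. 2179: Jan 1 is Friday, common year.
2180: Jan 1 Saturday, leap
2181: Jan 1 Monday, common
2182: Jan 1 Tuesday, common
2183: Jan 1 Wednesday, common
2184: Jan 1 Thursday, leap
2185: Jan 1 Saturday, common
2186: Jan 1 Sunday, common
2187: Jan 1 Monday, common
2188: Jan 1 Tuesday, leap
2189: Jan 1 Thursday, common
2190: Jan 1 Friday, common
2190 matches on both conditions.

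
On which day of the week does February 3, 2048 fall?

January 1, 2048 is a Wednesday.
February 3 is day 34 of the year, i.e. 33 days after Jan 1.
33 mod 7 = 5, so advance 5 weekdays from Wednesday: Monday.

Monday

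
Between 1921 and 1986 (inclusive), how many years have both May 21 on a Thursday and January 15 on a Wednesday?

2

Check each year's weekday for May 21 and January 15:
  1921: Sat/Sat  1922: Sun/Sun  1923: Mon/Mon  1924: Wed/Tue  1925: Thu/Thu  1926: Fri/Fri  1927: Sat/Sat  1928: Mon/Sun  1929: Tue/Tue  1930: Wed/Wed  1931: Thu/Thu  1932: Sat/Fri  1933: Sun/Sun  1934: Mon/Mon  …(38 more)…  1973: Mon/Mon  1974: Tue/Tue  1975: Wed/Wed  1976: Fri/Thu  1977: Sat/Sat  1978: Sun/Sun  1979: Mon/Mon  1980: Wed/Tue  1981: Thu/Thu  1982: Fri/Fri  1983: Sat/Sat  1984: Mon/Sun  1985: Tue/Tue  1986: Wed/Wed
Both conditions hold in: 1936, 1964 — 2.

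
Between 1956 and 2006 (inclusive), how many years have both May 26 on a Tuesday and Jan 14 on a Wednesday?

Check each year's weekday for May 26 and Jan 14:
  1956: Sat/Sat  1957: Sun/Mon  1958: Mon/Tue  1959: Tue/Wed ✓  1960: Thu/Thu  1961: Fri/Sat  1962: Sat/Sun  1963: Sun/Mon  1964: Tue/Tue  1965: Wed/Thu  1966: Thu/Fri  1967: Fri/Sat  1968: Sun/Sun  1969: Mon/Tue  …(23 more)…  1993: Wed/Thu  1994: Thu/Fri  1995: Fri/Sat  1996: Sun/Sun  1997: Mon/Tue  1998: Tue/Wed ✓  1999: Wed/Thu  2000: Fri/Fri  2001: Sat/Sun  2002: Sun/Mon  2003: Mon/Tue  2004: Wed/Wed  2005: Thu/Fri  2006: Fri/Sat
Both conditions hold in: 1959, 1970, 1981, 1987, 1998 — 5.

5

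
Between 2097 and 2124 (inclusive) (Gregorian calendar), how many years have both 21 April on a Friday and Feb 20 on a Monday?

3

Check each year's weekday for 21 April and Feb 20:
  2097: Sun/Wed  2098: Mon/Thu  2099: Tue/Fri  2100: Wed/Sat  2101: Thu/Sun  2102: Fri/Mon ✓  2103: Sat/Tue  2104: Mon/Wed  2105: Tue/Fri  2106: Wed/Sat  2107: Thu/Sun  2108: Sat/Mon  2109: Sun/Wed  2110: Mon/Thu  2111: Tue/Fri  2112: Thu/Sat  2113: Fri/Mon ✓  2114: Sat/Tue  2115: Sun/Wed  2116: Tue/Thu  2117: Wed/Sat  2118: Thu/Sun  2119: Fri/Mon ✓  2120: Sun/Tue  2121: Mon/Thu  2122: Tue/Fri  2123: Wed/Sat  2124: Fri/Sun
Both conditions hold in: 2102, 2113, 2119 — 3.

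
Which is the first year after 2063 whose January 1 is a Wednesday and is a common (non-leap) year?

2070

Jan 1 advances by 2 weekdays after a leap year and by 1 after a common year.
2063: Jan 1 is Monday.
2064: Tuesday (leap)
2065: Thursday
2066: Friday
2067: Saturday
2068: Sunday (leap)
2069: Tuesday
2070: Wednesday
2070 begins on a Wednesday and is a common year.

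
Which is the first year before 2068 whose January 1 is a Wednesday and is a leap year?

2048

Jan 1 advances by 2 weekdays after a leap year and by 1 after a common year.
2068: Jan 1 is Sunday (leap).
2067: Saturday
2066: Friday
2065: Thursday
2064: Tuesday (leap)
2063: Monday
2062: Sunday
2061: Saturday
2060: Thursday (leap)
2059: Wednesday
2058: Tuesday
2057: Monday
2056: Saturday (leap)
2055: Friday
2054: Thursday
2053: Wednesday
2052: Monday (leap)
2051: Sunday
2050: Saturday
2049: Friday
2048: Wednesday (leap)
2048 begins on a Wednesday and is a leap year.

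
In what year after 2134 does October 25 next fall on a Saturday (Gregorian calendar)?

2138

From one year to the next, a fixed date's weekday advances by 1, or by 2 when a Feb 29 lies between the two dates.
2134: October 25 is Monday.
2135: Tuesday (+1)
2136: Thursday (+2)
2137: Friday (+1)
2138: Saturday (+1)
October 25 falls on a Saturday in 2138.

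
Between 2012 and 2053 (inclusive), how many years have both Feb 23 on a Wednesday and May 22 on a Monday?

Check each year's weekday for Feb 23 and May 22:
  2012: Thu/Tue  2013: Sat/Wed  2014: Sun/Thu  2015: Mon/Fri  2016: Tue/Sun  2017: Thu/Mon  2018: Fri/Tue  2019: Sat/Wed  2020: Sun/Fri  2021: Tue/Sat  2022: Wed/Sun  2023: Thu/Mon  2024: Fri/Wed  2025: Sun/Thu  …(14 more)…  2040: Thu/Tue  2041: Sat/Wed  2042: Sun/Thu  2043: Mon/Fri  2044: Tue/Sun  2045: Thu/Mon  2046: Fri/Tue  2047: Sat/Wed  2048: Sun/Fri  2049: Tue/Sat  2050: Wed/Sun  2051: Thu/Mon  2052: Fri/Wed  2053: Sun/Thu
Both conditions hold in: 2028 — 1.

1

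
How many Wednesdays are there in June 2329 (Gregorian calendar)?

June 2329 has 30 days and begins on Saturday.
The first Wednesday is June 5.
Wednesdays fall on 5, 12, 19, 26 — that's 4.

4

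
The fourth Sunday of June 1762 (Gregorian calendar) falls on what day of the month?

June 1, 1762 is a Tuesday, so the first Sunday is the 6th.
The fourth Sunday is 6 + 21 = 27.

27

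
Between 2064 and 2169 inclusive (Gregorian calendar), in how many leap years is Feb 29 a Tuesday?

3

Leap years in 2064–2169: 26 of them.
Feb 29 weekday advances by 5 (mod 7) from one leap year to the next four years later (or differs when a century non-leap intervenes).
Leap-day weekdays: 2064:Fri 2068:Wed 2072:Mon 2076:Sat 2080:Thu 2084:Tue✓ 2088:Sun 2092:Fri 2096:Wed 2104:Fri 2108:Wed 2112:Mon 2116:Sat 2120:Thu 2124:Tue✓ 2128:Sun 2132:Fri 2136:Wed 2140:Mon 2144:Sat 2148:Thu 2152:Tue✓ 2156:Sun 2160:Fri 2164:Wed 2168:Mon
Tuesday: 2084, 2124, 2152 → 3.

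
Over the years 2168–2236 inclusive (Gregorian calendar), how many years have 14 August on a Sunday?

Track 14 August's weekday year by year (advancing +1, or +2 across a Feb 29):
  2168: Sun ✓  2169: Mon (+1)  2170: Tue (+1)  2171: Wed (+1)  2172: Fri (+2)
  2173: Sat (+1)  2174: Sun (+1) ✓  2175: Mon (+1)  2176: Wed (+2)  2177: Thu (+1)
  2178: Fri (+1)  2179: Sat (+1)  2180: Mon (+2)  2181: Tue (+1)  … (41 more years) …
  2223: Thu (+1)  2224: Sat (+2)  2225: Sun (+1) ✓  2226: Mon (+1)  2227: Tue (+1)
  2228: Thu (+2)  2229: Fri (+1)  2230: Sat (+1)  2231: Sun (+1) ✓  2232: Tue (+2)
  2233: Wed (+1)  2234: Thu (+1)  2235: Fri (+1)  2236: Sun (+2) ✓
Sunday years: 2168, 2174, 2185, 2191, 2196, 2203, 2208, 2214, 2225, 2231, 2236 — 11 in total.

11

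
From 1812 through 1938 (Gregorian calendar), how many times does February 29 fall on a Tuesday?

4

Leap years in 1812–1938: 31 of them.
Feb 29 weekday advances by 5 (mod 7) from one leap year to the next four years later (or differs when a century non-leap intervenes).
Leap-day weekdays: 1812:Sat 1816:Thu 1820:Tue✓ 1824:Sun 1828:Fri 1832:Wed 1836:Mon 1840:Sat 1844:Thu 1848:Tue✓ 1852:Sun 1856:Fri 1860:Wed …(5 more)… 1884:Fri 1888:Wed 1892:Mon 1896:Sat 1904:Mon 1908:Sat 1912:Thu 1916:Tue✓ 1920:Sun 1924:Fri 1928:Wed 1932:Mon 1936:Sat
Tuesday: 1820, 1848, 1876, 1916 → 4.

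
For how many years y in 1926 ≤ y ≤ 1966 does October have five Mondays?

October has 31 days; it has five Mondays when Monday falls among the first (month-length − 28) days — i.e. when October 1 is one of Monday/Sunday/Saturday.
October 1 by year: 1926:Fri 1927:Sat✓ 1928:Mon✓ 1929:Tue 1930:Wed 1931:Thu 1932:Sat✓ 1933:Sun✓ 1934:Mon✓ 1935:Tue 1936:Thu 1937:Fri 1938:Sat✓ 1939:Sun✓ 1940:Tue …(11 more)… 1952:Wed 1953:Thu 1954:Fri 1955:Sat✓ 1956:Mon✓ 1957:Tue 1958:Wed 1959:Thu 1960:Sat✓ 1961:Sun✓ 1962:Mon✓ 1963:Tue 1964:Thu 1965:Fri 1966:Sat✓
Years with five Mondays: 1927, 1928, 1932, 1933, 1934, 1938, 1939, 1944, 1945, 1949, 1950, 1951, 1955, 1956, 1960, 1961, 1962, 1966 → 18.

18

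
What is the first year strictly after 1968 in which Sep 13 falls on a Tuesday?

1977

From one year to the next, a fixed date's weekday advances by 1, or by 2 when a Feb 29 lies between the two dates.
1968: September 13 is Friday.
1969: Saturday (+1)
1970: Sunday (+1)
1971: Monday (+1)
1972: Wednesday (+2)
1973: Thursday (+1)
1974: Friday (+1)
1975: Saturday (+1)
1976: Monday (+2)
1977: Tuesday (+1)
Sep 13 falls on a Tuesday in 1977.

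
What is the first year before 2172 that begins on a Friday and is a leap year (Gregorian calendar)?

Jan 1 advances by 2 weekdays after a leap year and by 1 after a common year.
2172: Jan 1 is Wednesday (leap).
2171: Tuesday
2170: Monday
2169: Sunday
2168: Friday (leap)
2168 begins on a Friday and is a leap year.

2168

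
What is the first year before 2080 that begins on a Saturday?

2078

Jan 1 advances by 2 weekdays after a leap year and by 1 after a common year.
2080: Jan 1 is Monday (leap).
2079: Sunday
2078: Saturday
2078 begins on a Saturday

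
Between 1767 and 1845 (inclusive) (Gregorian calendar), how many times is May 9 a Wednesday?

Track May 9's weekday year by year (advancing +1, or +2 across a Feb 29):
  1767: Sat  1768: Mon (+2)  1769: Tue (+1)  1770: Wed (+1) ✓  1771: Thu (+1)
  1772: Sat (+2)  1773: Sun (+1)  1774: Mon (+1)  1775: Tue (+1)  1776: Thu (+2)
  1777: Fri (+1)  1778: Sat (+1)  1779: Sun (+1)  1780: Tue (+2)  … (51 more years) …
  1832: Wed (+2) ✓  1833: Thu (+1)  1834: Fri (+1)  1835: Sat (+1)  1836: Mon (+2)
  1837: Tue (+1)  1838: Wed (+1) ✓  1839: Thu (+1)  1840: Sat (+2)  1841: Sun (+1)
  1842: Mon (+1)  1843: Tue (+1)  1844: Thu (+2)  1845: Fri (+1)
Wednesday years: 1770, 1781, 1787, 1792, 1798, 1804, 1810, 1821, 1827, 1832, 1838 — 11 in total.

11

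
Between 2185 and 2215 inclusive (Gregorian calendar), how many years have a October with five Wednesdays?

October has 31 days; it has five Wednesdays when Wednesday falls among the first (month-length − 28) days — i.e. when October 1 is one of Wednesday/Tuesday/Monday.
October 1 by year: 2185:Sat 2186:Sun 2187:Mon✓ 2188:Wed✓ 2189:Thu 2190:Fri 2191:Sat 2192:Mon✓ 2193:Tue✓ 2194:Wed✓ 2195:Thu 2196:Sat 2197:Sun 2198:Mon✓ 2199:Tue✓ 2200:Wed✓ 2201:Thu 2202:Fri 2203:Sat 2204:Mon✓ 2205:Tue✓ 2206:Wed✓ 2207:Thu 2208:Sat 2209:Sun 2210:Mon✓ 2211:Tue✓ 2212:Thu 2213:Fri 2214:Sat 2215:Sun
Years with five Wednesdays: 2187, 2188, 2192, 2193, 2194, 2198, 2199, 2200, 2204, 2205, 2206, 2210, 2211 → 13.

13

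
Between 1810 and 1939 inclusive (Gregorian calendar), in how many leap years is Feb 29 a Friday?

Leap years in 1810–1939: 31 of them.
Feb 29 weekday advances by 5 (mod 7) from one leap year to the next four years later (or differs when a century non-leap intervenes).
Leap-day weekdays: 1812:Sat 1816:Thu 1820:Tue 1824:Sun 1828:Fri✓ 1832:Wed 1836:Mon 1840:Sat 1844:Thu 1848:Tue 1852:Sun 1856:Fri✓ 1860:Wed …(5 more)… 1884:Fri✓ 1888:Wed 1892:Mon 1896:Sat 1904:Mon 1908:Sat 1912:Thu 1916:Tue 1920:Sun 1924:Fri✓ 1928:Wed 1932:Mon 1936:Sat
Friday: 1828, 1856, 1884, 1924 → 4.

4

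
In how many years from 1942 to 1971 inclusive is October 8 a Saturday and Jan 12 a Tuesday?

Check each year's weekday for October 8 and Jan 12:
  1942: Thu/Mon  1943: Fri/Tue  1944: Sun/Wed  1945: Mon/Fri  1946: Tue/Sat  1947: Wed/Sun  1948: Fri/Mon  1949: Sat/Wed  1950: Sun/Thu  1951: Mon/Fri  1952: Wed/Sat  1953: Thu/Mon  1954: Fri/Tue  1955: Sat/Wed  1956: Mon/Thu  1957: Tue/Sat  1958: Wed/Sun  1959: Thu/Mon  1960: Sat/Tue ✓  1961: Sun/Thu  1962: Mon/Fri  1963: Tue/Sat  1964: Thu/Sun  1965: Fri/Tue  1966: Sat/Wed  1967: Sun/Thu  1968: Tue/Fri  1969: Wed/Sun  1970: Thu/Mon  1971: Fri/Tue
Both conditions hold in: 1960 — 1.

1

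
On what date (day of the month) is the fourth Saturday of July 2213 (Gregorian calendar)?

July 1, 2213 is a Thursday, so the first Saturday is the 3rd.
The fourth Saturday is 3 + 21 = 24.

24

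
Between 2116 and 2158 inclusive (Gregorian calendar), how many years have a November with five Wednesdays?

13

November has 30 days; it has five Wednesdays when Wednesday falls among the first (month-length − 28) days — i.e. when November 1 is one of Wednesday/Tuesday.
November 1 by year: 2116:Sun 2117:Mon 2118:Tue✓ 2119:Wed✓ 2120:Fri 2121:Sat 2122:Sun 2123:Mon 2124:Wed✓ 2125:Thu 2126:Fri 2127:Sat 2128:Mon 2129:Tue✓ 2130:Wed✓ …(13 more)… 2144:Sun 2145:Mon 2146:Tue✓ 2147:Wed✓ 2148:Fri 2149:Sat 2150:Sun 2151:Mon 2152:Wed✓ 2153:Thu 2154:Fri 2155:Sat 2156:Mon 2157:Tue✓ 2158:Wed✓
Years with five Wednesdays: 2118, 2119, 2124, 2129, 2130, 2135, 2140, 2141, 2146, 2147, 2152, 2157, 2158 → 13.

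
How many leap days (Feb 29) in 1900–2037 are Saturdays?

Leap years in 1900–2037: 34 of them.
Feb 29 weekday advances by 5 (mod 7) from one leap year to the next four years later (or differs when a century non-leap intervenes).
Leap-day weekdays: 1904:Mon 1908:Sat✓ 1912:Thu 1916:Tue 1920:Sun 1924:Fri 1928:Wed 1932:Mon 1936:Sat✓ 1940:Thu 1944:Tue 1948:Sun 1952:Fri …(8 more)… 1988:Mon 1992:Sat✓ 1996:Thu 2000:Tue 2004:Sun 2008:Fri 2012:Wed 2016:Mon 2020:Sat✓ 2024:Thu 2028:Tue 2032:Sun 2036:Fri
Saturday: 1908, 1936, 1964, 1992, 2020 → 5.

5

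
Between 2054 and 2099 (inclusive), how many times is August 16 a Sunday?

7

Track August 16's weekday year by year (advancing +1, or +2 across a Feb 29):
  2054: Sun ✓  2055: Mon (+1)  2056: Wed (+2)  2057: Thu (+1)  2058: Fri (+1)
  2059: Sat (+1)  2060: Mon (+2)  2061: Tue (+1)  2062: Wed (+1)  2063: Thu (+1)
  2064: Sat (+2)  2065: Sun (+1) ✓  2066: Mon (+1)  2067: Tue (+1)  … (18 more years) …
  2086: Fri (+1)  2087: Sat (+1)  2088: Mon (+2)  2089: Tue (+1)  2090: Wed (+1)
  2091: Thu (+1)  2092: Sat (+2)  2093: Sun (+1) ✓  2094: Mon (+1)  2095: Tue (+1)
  2096: Thu (+2)  2097: Fri (+1)  2098: Sat (+1)  2099: Sun (+1) ✓
Sunday years: 2054, 2065, 2071, 2076, 2082, 2093, 2099 — 7 in total.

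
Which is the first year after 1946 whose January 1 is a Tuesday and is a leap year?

Jan 1 advances by 2 weekdays after a leap year and by 1 after a common year.
1946: Jan 1 is Tuesday.
1947: Wednesday
1948: Thursday (leap)
1949: Saturday
1950: Sunday
1951: Monday
1952: Tuesday (leap)
1952 begins on a Tuesday and is a leap year.

1952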